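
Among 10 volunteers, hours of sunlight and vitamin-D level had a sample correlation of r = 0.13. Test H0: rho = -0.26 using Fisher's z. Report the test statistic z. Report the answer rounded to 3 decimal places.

z_r = atanh(0.13) = 0.130740,  z_0 = atanh(-0.26) = -0.266108
SE = 1/√(n−3) = 1/√7 = 0.377964
z = (z_r − z_0)/SE = (0.130740 − (-0.266108)) / 0.377964 = 0.396848 / 0.377964 = 1.050

1.050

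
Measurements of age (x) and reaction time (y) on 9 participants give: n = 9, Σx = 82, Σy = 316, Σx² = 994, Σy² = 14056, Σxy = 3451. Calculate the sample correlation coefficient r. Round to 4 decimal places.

S_xy = nΣxy − ΣxΣy = 9·3451 − 82·316 = 31059 − 25912 = 5147
S_xx = nΣx² − (Σx)² = 9·994 − 82² = 8946 − 6724 = 2222
S_yy = nΣy² − (Σy)² = 9·14056 − 316² = 126504 − 99856 = 26648
r = S_xy / √(S_xx·S_yy) = 5147 / √(2222·26648) = 5147 / √59211856 = 5147 / 7694.9240 = 0.6689

0.6689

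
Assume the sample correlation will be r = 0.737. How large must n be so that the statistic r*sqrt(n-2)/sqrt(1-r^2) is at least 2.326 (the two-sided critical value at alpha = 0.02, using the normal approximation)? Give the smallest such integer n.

7

r√(n−2)/√(1−r²) ≥ 2.326  ⇔  n−2 ≥ (2.326)²·(1−r²)/r²
(1−r²)/r² = (1−0.543169)/0.543169 = 0.8410
n ≥ 2 + 5.410276·0.8410 = 2 + 4.5500 = 6.5500
⌈6.5500⌉ = 7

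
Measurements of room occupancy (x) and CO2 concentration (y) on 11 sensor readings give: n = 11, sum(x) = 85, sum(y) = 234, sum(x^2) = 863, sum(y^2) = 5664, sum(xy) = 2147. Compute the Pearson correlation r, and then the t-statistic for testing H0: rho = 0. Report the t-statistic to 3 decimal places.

6.223

S_xy = nΣxy − ΣxΣy = 11·2147 − 85·234 = 23617 − 19890 = 3727
S_xx = nΣx² − (Σx)² = 11·863 − 85² = 9493 − 7225 = 2268
S_yy = nΣy² − (Σy)² = 11·5664 − 234² = 62304 − 54756 = 7548
r = S_xy / √(S_xx·S_yy) = 3727 / √(2268·7548) = 3727 / √17118864 = 3727 / 4137.4949 = 0.9008
t = r·√(n−2)/√(1−r²) = 0.9008·√9 / √(1−0.811441) = 2.702400 / 0.434234 = 6.223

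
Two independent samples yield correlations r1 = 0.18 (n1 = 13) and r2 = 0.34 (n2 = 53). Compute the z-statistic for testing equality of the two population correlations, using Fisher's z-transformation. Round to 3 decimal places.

z1 = atanh(0.18) = 0.181983,  z2 = atanh(0.34) = 0.354093
SE = √(1/(n1−3) + 1/(n2−3)) = √(1/10 + 1/50) = √(0.1000000 + 0.0200000) = √0.1200000 = 0.346410
z = (z1 − z2)/SE = (0.181983 − 0.354093) / 0.346410 = -0.172110 / 0.346410 = -0.497

-0.497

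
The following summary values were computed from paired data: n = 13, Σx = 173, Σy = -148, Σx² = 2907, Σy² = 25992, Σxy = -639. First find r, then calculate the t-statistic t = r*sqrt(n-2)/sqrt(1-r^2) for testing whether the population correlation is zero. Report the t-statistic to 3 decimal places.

1.227

Numerator: nΣxy − (Σx)(Σy) = 13·(-639) − (173)(-148) = 17297
Denominator: √[(nΣx²−(Σx)²)(nΣy²−(Σy)²)]
  nΣx²−(Σx)² = 13·2907 − 29929 = 7862;  nΣy²−(Σy)² = 13·25992 − 21904 = 315992
  √(7862·315992) = √2484329104 = 49843.0447
r = 17297 / 49843.0447 = 0.3470
t = r·√(n−2)/√(1−r²) = 0.3470·√11 / √(1−0.120409) = 1.150869 / 0.937865 = 1.227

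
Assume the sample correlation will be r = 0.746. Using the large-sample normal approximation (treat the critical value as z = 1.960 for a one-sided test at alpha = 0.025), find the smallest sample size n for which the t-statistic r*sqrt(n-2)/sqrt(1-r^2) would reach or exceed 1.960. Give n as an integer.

r√(n−2)/√(1−r²) ≥ 1.960  ⇔  n−2 ≥ (1.960)²·(1−r²)/r²
(1−r²)/r² = (1−0.556516)/0.556516 = 0.7969
n ≥ 2 + 3.8416·0.7969 = 2 + 3.0614 = 5.0614
⌈5.0614⌉ = 6

6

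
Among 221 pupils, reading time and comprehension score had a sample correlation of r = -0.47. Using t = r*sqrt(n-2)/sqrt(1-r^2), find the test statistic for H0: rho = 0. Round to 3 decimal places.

t = r·√(n−2) / √(1−r²) with r = -0.47, n = 221
  = -0.47·√219 / √(1 − 0.2209)
  = -0.47·14.798649 / 0.882666
  = -6.955365 / 0.882666 = -7.880

-7.880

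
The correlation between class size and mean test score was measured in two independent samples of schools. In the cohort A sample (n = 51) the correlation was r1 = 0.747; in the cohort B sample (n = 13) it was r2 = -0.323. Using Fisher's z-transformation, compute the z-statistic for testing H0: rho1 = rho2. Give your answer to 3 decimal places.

3.743

z1 = atanh(0.747) = 0.966133,  z2 = atanh(-0.323) = -0.334993
SE = √(1/(n1−3) + 1/(n2−3)) = √(1/48 + 1/10) = √(0.0208333 + 0.1000000) = √0.1208333 = 0.347611
z = (z1 − z2)/SE = (0.966133 − (-0.334993)) / 0.347611 = 1.301126 / 0.347611 = 3.743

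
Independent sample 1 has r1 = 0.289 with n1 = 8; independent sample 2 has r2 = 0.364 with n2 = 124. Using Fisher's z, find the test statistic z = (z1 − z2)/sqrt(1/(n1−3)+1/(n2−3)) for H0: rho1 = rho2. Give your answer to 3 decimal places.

-0.184

z1 = atanh(0.289) = 0.297475,  z2 = atanh(0.364) = 0.381489
SE = √(1/(n1−3) + 1/(n2−3)) = √(1/5 + 1/121) = √(0.2000000 + 0.0082645) = √0.2082645 = 0.456360
z = (z1 − z2)/SE = (0.297475 − 0.381489) / 0.456360 = -0.084014 / 0.456360 = -0.184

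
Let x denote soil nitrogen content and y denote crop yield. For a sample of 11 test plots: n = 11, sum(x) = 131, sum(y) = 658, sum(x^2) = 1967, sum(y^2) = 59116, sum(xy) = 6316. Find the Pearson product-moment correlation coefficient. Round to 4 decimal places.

S_xy = nΣxy − ΣxΣy = 11·6316 − 131·658 = 69476 − 86198 = -16722
S_xx = nΣx² − (Σx)² = 11·1967 − 131² = 21637 − 17161 = 4476
S_yy = nΣy² − (Σy)² = 11·59116 − 658² = 650276 − 432964 = 217312
r = S_xy / √(S_xx·S_yy) = -16722 / √(4476·217312) = -16722 / √972688512 = -16722 / 31187.9546 = -0.5362

-0.5362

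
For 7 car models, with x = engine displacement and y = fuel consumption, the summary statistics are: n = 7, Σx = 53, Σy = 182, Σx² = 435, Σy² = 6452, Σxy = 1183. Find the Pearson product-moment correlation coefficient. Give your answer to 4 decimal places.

-0.8098

S_xy = nΣxy − ΣxΣy = 7·1183 − 53·182 = 8281 − 9646 = -1365
S_xx = nΣx² − (Σx)² = 7·435 − 53² = 3045 − 2809 = 236
S_yy = nΣy² − (Σy)² = 7·6452 − 182² = 45164 − 33124 = 12040
r = S_xy / √(S_xx·S_yy) = -1365 / √(236·12040) = -1365 / √2841440 = -1365 / 1685.6571 = -0.8098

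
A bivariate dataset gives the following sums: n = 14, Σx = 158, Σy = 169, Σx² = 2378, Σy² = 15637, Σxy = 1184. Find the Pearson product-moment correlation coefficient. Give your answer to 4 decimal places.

-0.2543

S_xy = nΣxy − ΣxΣy = 14·1184 − 158·169 = 16576 − 26702 = -10126
S_xx = nΣx² − (Σx)² = 14·2378 − 158² = 33292 − 24964 = 8328
S_yy = nΣy² − (Σy)² = 14·15637 − 169² = 218918 − 28561 = 190357
r = S_xy / √(S_xx·S_yy) = -10126 / √(8328·190357) = -10126 / √1585293096 = -10126 / 39815.7393 = -0.2543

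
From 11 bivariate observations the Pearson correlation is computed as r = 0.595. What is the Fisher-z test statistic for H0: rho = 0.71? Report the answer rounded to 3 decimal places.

z_r = atanh(0.595) = 0.685371,  z_0 = atanh(0.71) = 0.887184
SE = 1/√(n−3) = 1/√8 = 0.353553
z = (z_r − z_0)/SE = (0.685371 − 0.887184) / 0.353553 = -0.201813 / 0.353553 = -0.571

-0.571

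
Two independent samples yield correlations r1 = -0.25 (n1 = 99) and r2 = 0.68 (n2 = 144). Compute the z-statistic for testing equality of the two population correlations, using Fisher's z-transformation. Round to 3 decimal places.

z1 = atanh(-0.25) = -0.255413,  z2 = atanh(0.68) = 0.829114
SE = √(1/(n1−3) + 1/(n2−3)) = √(1/96 + 1/141) = √(0.0104167 + 0.0070922) = √0.0175089 = 0.132321
z = (z1 − z2)/SE = (-0.255413 − 0.829114) / 0.132321 = -1.084527 / 0.132321 = -8.196

-8.196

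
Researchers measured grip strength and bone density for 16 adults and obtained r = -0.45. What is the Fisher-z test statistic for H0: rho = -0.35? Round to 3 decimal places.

z_r = atanh(-0.45) = -0.484700,  z_0 = atanh(-0.35) = -0.365444
SE = 1/√(n−3) = 1/√13 = 0.277350
z = (z_r − z_0)/SE = (-0.484700 − (-0.365444)) / 0.277350 = -0.119256 / 0.277350 = -0.430

-0.430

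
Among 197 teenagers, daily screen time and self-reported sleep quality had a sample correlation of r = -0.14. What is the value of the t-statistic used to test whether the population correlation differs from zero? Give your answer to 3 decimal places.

-1.974

t = r·√(n−2) / √(1−r²) with r = -0.14, n = 197
  = -0.14·√195 / √(1 − 0.0196)
  = -0.14·13.964240 / 0.990152
  = -1.954994 / 0.990152 = -1.974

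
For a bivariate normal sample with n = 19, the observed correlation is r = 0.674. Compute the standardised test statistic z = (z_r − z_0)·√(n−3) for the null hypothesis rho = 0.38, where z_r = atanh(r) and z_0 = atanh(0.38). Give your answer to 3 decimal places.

1.672

z_r = atanh(0.674) = 0.818037,  z_0 = atanh(0.38) = 0.400060
SE = 1/√(n−3) = 1/√16 = 0.250000
z = (z_r − z_0)/SE = (0.818037 − 0.400060) / 0.250000 = 0.417977 / 0.250000 = 1.672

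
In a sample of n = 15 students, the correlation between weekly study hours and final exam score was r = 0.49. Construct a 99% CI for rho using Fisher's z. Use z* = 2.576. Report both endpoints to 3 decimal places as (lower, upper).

(-0.205, 0.856)

z_r = atanh(0.49) = 0.536060;  SE = 1/√(n−3) = 1/√12 = 0.288675
z-limits: 0.536060 ± 2.576·0.288675 = 0.536060 ± 0.743627 = [-0.207567, 1.279687]
ρ-limits: (tanh -0.207567, tanh 1.279687) = (-0.205, 0.856)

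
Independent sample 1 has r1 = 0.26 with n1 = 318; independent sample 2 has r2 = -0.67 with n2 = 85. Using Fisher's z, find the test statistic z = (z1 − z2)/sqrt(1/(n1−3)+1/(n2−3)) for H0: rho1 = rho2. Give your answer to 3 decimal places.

Fisher z-transforms: z1 = atanh(0.26) = 0.266108, z2 = atanh(-0.67) = -0.810743; difference d = 1.076851
Var(d) = 1/315 + 1/82 = 0.0031746 + 0.0121951 = 0.0153697
z = d/√Var(d) = 1.076851 / √0.0153697 = 1.076851 / 0.123975 = 8.686

8.686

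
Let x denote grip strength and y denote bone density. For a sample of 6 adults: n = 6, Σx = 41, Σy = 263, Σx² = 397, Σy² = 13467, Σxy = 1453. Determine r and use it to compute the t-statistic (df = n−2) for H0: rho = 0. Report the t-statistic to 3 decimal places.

-2.094

S_xy = nΣxy − ΣxΣy = 6·1453 − 41·263 = 8718 − 10783 = -2065
S_xx = nΣx² − (Σx)² = 6·397 − 41² = 2382 − 1681 = 701
S_yy = nΣy² − (Σy)² = 6·13467 − 263² = 80802 − 69169 = 11633
r = S_xy / √(S_xx·S_yy) = -2065 / √(701·11633) = -2065 / √8154733 = -2065 / 2855.6493 = -0.7231
t = r·√(n−2)/√(1−r²) = -0.7231·√4 / √(1−0.522874) = -1.446200 / 0.690743 = -2.094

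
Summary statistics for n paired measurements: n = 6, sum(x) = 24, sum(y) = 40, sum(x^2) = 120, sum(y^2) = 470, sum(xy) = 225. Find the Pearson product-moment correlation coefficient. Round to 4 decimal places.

Numerator: nΣxy − (Σx)(Σy) = 6·225 − (24)(40) = 390
Denominator: √[(nΣx²−(Σx)²)(nΣy²−(Σy)²)]
  nΣx²−(Σx)² = 6·120 − 576 = 144;  nΣy²−(Σy)² = 6·470 − 1600 = 1220
  √(144·1220) = √175680 = 419.1420
r = 390 / 419.1420 = 0.9305

0.9305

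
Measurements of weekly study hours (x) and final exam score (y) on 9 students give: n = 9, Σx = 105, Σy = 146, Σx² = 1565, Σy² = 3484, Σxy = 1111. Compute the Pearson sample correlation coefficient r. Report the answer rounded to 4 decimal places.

-0.9618

Numerator: nΣxy − (Σx)(Σy) = 9·1111 − (105)(146) = -5331
Denominator: √[(nΣx²−(Σx)²)(nΣy²−(Σy)²)]
  nΣx²−(Σx)² = 9·1565 − 11025 = 3060;  nΣy²−(Σy)² = 9·3484 − 21316 = 10040
  √(3060·10040) = √30722400 = 5542.7791
r = -5331 / 5542.7791 = -0.9618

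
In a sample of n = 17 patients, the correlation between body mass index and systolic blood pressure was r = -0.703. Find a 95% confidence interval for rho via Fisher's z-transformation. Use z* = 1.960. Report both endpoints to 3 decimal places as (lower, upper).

Fisher z: z_r = atanh(r) = ½·ln((1+(-0.703))/(1−(-0.703))) = -0.873207
SE(z) = 1/√(n−3) = 1/√14 = 0.267261
95% ⇒ z* = 1.960; margin = 1.960·0.267261 = 0.523832
CI on z-scale: (-1.397039, -0.349375)
Back-transform: tanh(-1.397039) = -0.884710, tanh(-0.349375) = -0.335821

(-0.885, -0.336)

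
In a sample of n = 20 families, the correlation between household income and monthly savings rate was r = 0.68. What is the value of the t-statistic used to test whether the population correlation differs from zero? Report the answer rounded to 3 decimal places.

t = r·√(n−2) / √(1−r²) with r = 0.68, n = 20
  = 0.68·√18 / √(1 − 0.4624)
  = 0.68·4.242641 / 0.733212
  = 2.884996 / 0.733212 = 3.935

3.935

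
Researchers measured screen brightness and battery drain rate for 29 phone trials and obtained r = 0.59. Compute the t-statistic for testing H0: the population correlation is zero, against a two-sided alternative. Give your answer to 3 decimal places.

1 − r² = 1 − 0.3481 = 0.6519;  √(1−r²) = 0.807403
√(n−2) = √27 = 5.196152
t = r·√(n−2)/√(1−r²) = 0.59 · 5.196152 / 0.807403 = 3.797

3.797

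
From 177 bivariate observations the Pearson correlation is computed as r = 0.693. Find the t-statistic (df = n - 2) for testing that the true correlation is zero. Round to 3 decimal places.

12.716

1 − r² = 1 − 0.480249 = 0.519751;  √(1−r²) = 0.720938
√(n−2) = √175 = 13.228757
t = r·√(n−2)/√(1−r²) = 0.693 · 13.228757 / 0.720938 = 12.716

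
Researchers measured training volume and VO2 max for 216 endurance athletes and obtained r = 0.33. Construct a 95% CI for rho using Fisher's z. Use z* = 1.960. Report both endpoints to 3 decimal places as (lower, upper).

(0.206, 0.444)

z_r = atanh(0.33) = 0.342828;  SE = 1/√(n−3) = 1/√213 = 0.068519
z-limits: 0.342828 ± 1.960·0.068519 = 0.342828 ± 0.134297 = [0.208531, 0.477125]
ρ-limits: (tanh 0.208531, tanh 0.477125) = (0.206, 0.444)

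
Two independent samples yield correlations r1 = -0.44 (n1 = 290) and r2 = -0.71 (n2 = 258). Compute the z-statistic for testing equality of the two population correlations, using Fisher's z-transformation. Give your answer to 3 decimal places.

Fisher z-transforms: z1 = atanh(-0.44) = -0.472231, z2 = atanh(-0.71) = -0.887184; difference d = 0.414953
Var(d) = 1/287 + 1/255 = 0.0034843 + 0.0039216 = 0.0074059
z = d/√Var(d) = 0.414953 / √0.0074059 = 0.414953 / 0.086058 = 4.822

4.822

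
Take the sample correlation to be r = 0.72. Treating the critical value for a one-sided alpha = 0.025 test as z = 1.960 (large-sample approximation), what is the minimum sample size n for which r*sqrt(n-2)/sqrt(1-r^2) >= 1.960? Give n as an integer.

6

r√(n−2)/√(1−r²) ≥ 1.960  ⇔  n−2 ≥ (1.960)²·(1−r²)/r²
(1−r²)/r² = (1−0.5184)/0.5184 = 0.9290
n ≥ 2 + 3.8416·0.9290 = 2 + 3.5688 = 5.5688
⌈5.5688⌉ = 6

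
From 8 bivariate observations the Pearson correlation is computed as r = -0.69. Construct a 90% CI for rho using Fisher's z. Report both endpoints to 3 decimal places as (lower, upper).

Fisher z: z_r = atanh(r) = ½·ln((1+(-0.69))/(1−(-0.69))) = -0.847956
SE(z) = 1/√(n−3) = 1/√5 = 0.447214
90% ⇒ z* = 1.645; margin = 1.645·0.447214 = 0.735667
CI on z-scale: (-1.583623, -0.112289)
Back-transform: tanh(-1.583623) = -0.919166, tanh(-0.112289) = -0.111819

(-0.919, -0.112)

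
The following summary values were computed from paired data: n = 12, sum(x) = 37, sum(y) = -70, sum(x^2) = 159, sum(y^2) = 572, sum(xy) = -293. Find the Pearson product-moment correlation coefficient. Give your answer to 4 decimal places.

-0.9000

Numerator: nΣxy − (Σx)(Σy) = 12·(-293) − (37)(-70) = -926
Denominator: √[(nΣx²−(Σx)²)(nΣy²−(Σy)²)]
  nΣx²−(Σx)² = 12·159 − 1369 = 539;  nΣy²−(Σy)² = 12·572 − 4900 = 1964
  √(539·1964) = √1058596 = 1028.8809
r = -926 / 1028.8809 = -0.9000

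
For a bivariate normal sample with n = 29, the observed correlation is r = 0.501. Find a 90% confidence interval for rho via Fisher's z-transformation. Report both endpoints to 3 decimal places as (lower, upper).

(0.224, 0.703)

z_r = atanh(0.501) = 0.550640;  SE = 1/√(n−3) = 1/√26 = 0.196116
z-limits: 0.550640 ± 1.645·0.196116 = 0.550640 ± 0.322611 = [0.228029, 0.873251]
ρ-limits: (tanh 0.228029, tanh 0.873251) = (0.224, 0.703)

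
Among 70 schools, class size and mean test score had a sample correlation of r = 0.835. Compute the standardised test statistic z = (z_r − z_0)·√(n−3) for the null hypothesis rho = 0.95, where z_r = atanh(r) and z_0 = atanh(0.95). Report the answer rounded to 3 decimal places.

z_r = atanh(0.835) = 1.204427,  z_0 = atanh(0.95) = 1.831781
SE = 1/√(n−3) = 1/√67 = 0.122169
z = (z_r − z_0)/SE = (1.204427 − 1.831781) / 0.122169 = -0.627354 / 0.122169 = -5.135

-5.135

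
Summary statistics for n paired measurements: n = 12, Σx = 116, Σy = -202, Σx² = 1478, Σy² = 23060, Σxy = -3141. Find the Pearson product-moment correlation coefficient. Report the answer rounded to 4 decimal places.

Numerator: nΣxy − (Σx)(Σy) = 12·(-3141) − (116)(-202) = -14260
Denominator: √[(nΣx²−(Σx)²)(nΣy²−(Σy)²)]
  nΣx²−(Σx)² = 12·1478 − 13456 = 4280;  nΣy²−(Σy)² = 12·23060 − 40804 = 235916
  √(4280·235916) = √1009720480 = 31776.0992
r = -14260 / 31776.0992 = -0.4488

-0.4488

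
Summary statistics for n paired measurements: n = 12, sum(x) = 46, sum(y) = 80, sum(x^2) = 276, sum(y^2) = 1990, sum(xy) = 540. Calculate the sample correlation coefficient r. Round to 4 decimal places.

Numerator: nΣxy − (Σx)(Σy) = 12·540 − (46)(80) = 2800
Denominator: √[(nΣx²−(Σx)²)(nΣy²−(Σy)²)]
  nΣx²−(Σx)² = 12·276 − 2116 = 1196;  nΣy²−(Σy)² = 12·1990 − 6400 = 17480
  √(1196·17480) = √20906080 = 4572.3167
r = 2800 / 4572.3167 = 0.6124

0.6124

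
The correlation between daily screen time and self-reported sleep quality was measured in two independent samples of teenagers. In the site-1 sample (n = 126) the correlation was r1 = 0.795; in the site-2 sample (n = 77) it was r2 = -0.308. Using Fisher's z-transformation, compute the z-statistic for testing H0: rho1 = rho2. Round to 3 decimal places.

Fisher z-transforms: z1 = atanh(0.795) = 1.084875, z2 = atanh(-0.308) = -0.318334; difference d = 1.403209
Var(d) = 1/123 + 1/74 = 0.0081301 + 0.0135135 = 0.0216436
z = d/√Var(d) = 1.403209 / √0.0216436 = 1.403209 / 0.147118 = 9.538

9.538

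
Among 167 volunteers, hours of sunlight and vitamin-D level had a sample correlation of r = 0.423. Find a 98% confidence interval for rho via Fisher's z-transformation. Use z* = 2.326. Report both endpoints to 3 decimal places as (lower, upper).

(0.263, 0.560)

Fisher z: z_r = atanh(r) = ½·ln((1+0.423)/(1−0.423)) = 0.451340
SE(z) = 1/√(n−3) = 1/√164 = 0.078087
98% ⇒ z* = 2.326; margin = 2.326·0.078087 = 0.181630
CI on z-scale: (0.269710, 0.632970)
Back-transform: tanh(0.269710) = 0.263355, tanh(0.632970) = 0.560094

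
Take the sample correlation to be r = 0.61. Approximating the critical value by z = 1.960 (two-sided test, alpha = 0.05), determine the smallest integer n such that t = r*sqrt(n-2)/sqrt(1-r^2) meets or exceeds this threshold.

r√(n−2)/√(1−r²) ≥ 1.960  ⇔  n−2 ≥ (1.960)²·(1−r²)/r²
(1−r²)/r² = (1−0.3721)/0.3721 = 1.6874
n ≥ 2 + 3.8416·1.6874 = 2 + 6.4823 = 8.4823
⌈8.4823⌉ = 9

9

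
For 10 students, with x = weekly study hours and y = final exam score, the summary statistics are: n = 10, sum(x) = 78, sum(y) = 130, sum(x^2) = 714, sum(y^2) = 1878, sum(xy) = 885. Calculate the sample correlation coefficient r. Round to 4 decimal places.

-0.9155

S_xy = nΣxy − ΣxΣy = 10·885 − 78·130 = 8850 − 10140 = -1290
S_xx = nΣx² − (Σx)² = 10·714 − 78² = 7140 − 6084 = 1056
S_yy = nΣy² − (Σy)² = 10·1878 − 130² = 18780 − 16900 = 1880
r = S_xy / √(S_xx·S_yy) = -1290 / √(1056·1880) = -1290 / √1985280 = -1290 / 1408.9996 = -0.9155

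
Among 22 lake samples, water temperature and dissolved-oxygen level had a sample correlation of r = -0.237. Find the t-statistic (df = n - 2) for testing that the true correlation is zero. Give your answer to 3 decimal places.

-1.091

t = r·√(n−2) / √(1−r²) with r = -0.237, n = 22
  = -0.237·√20 / √(1 − 0.056169)
  = -0.237·4.472136 / 0.971510
  = -1.059896 / 0.971510 = -1.091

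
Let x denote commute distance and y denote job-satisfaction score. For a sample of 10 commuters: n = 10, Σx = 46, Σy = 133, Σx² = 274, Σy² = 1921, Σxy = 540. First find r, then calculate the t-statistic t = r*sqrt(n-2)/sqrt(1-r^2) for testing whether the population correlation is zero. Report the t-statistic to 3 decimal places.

-3.084

Numerator: nΣxy − (Σx)(Σy) = 10·540 − (46)(133) = -718
Denominator: √[(nΣx²−(Σx)²)(nΣy²−(Σy)²)]
  nΣx²−(Σx)² = 10·274 − 2116 = 624;  nΣy²−(Σy)² = 10·1921 − 17689 = 1521
  √(624·1521) = √949104 = 974.2197
r = -718 / 974.2197 = -0.7370
t = r·√(n−2)/√(1−r²) = -0.7370·√8 / √(1−0.543169) = -2.084551 / 0.675893 = -3.084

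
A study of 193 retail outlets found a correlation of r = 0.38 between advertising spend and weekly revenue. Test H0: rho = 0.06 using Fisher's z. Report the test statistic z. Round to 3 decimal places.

Fisher z: atanh(0.38) = 0.400060, atanh(0.06) = 0.060072
z = (z_r − z_0)·√(n−3) = (0.400060 − 0.060072)·√190 = 0.339988 · 13.784049 = 4.686

4.686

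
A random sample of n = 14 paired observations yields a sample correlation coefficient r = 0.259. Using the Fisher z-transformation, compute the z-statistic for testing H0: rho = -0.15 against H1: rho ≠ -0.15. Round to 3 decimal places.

1.380

z_r = atanh(0.259) = 0.265036,  z_0 = atanh(-0.15) = -0.151140
SE = 1/√(n−3) = 1/√11 = 0.301511
z = (z_r − z_0)/SE = (0.265036 − (-0.151140)) / 0.301511 = 0.416176 / 0.301511 = 1.380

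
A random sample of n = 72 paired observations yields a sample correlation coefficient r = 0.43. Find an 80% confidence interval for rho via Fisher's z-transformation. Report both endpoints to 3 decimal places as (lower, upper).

Fisher z: z_r = atanh(r) = ½·ln((1+0.43)/(1−0.43)) = 0.459897
SE(z) = 1/√(n−3) = 1/√69 = 0.120386
80% ⇒ z* = 1.282; margin = 1.282·0.120386 = 0.154335
CI on z-scale: (0.305562, 0.614232)
Back-transform: tanh(0.305562) = 0.296394, tanh(0.614232) = 0.547099

(0.296, 0.547)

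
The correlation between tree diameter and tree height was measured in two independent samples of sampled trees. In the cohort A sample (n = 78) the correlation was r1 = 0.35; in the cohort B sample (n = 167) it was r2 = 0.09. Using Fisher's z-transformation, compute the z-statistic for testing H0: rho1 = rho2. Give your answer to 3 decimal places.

z1 = atanh(0.35) = 0.365444,  z2 = atanh(0.09) = 0.090244
SE = √(1/(n1−3) + 1/(n2−3)) = √(1/75 + 1/164) = √(0.0133333 + 0.0060976) = √0.0194309 = 0.139395
z = (z1 − z2)/SE = (0.365444 − 0.090244) / 0.139395 = 0.275200 / 0.139395 = 1.974

1.974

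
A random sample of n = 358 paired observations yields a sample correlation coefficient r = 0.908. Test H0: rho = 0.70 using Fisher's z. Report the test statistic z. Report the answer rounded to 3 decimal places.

Fisher z: atanh(0.908) = 1.516011, atanh(0.70) = 0.867301
z = (z_r − z_0)·√(n−3) = (1.516011 − 0.867301)·√355 = 0.648710 · 18.841444 = 12.223

12.223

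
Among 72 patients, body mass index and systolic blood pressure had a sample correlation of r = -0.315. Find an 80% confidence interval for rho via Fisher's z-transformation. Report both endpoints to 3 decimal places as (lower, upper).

(-0.447, -0.170)

z_r = atanh(-0.315) = -0.326087;  SE = 1/√(n−3) = 1/√69 = 0.120386
z-limits: -0.326087 ± 1.282·0.120386 = -0.326087 ± 0.154335 = [-0.480422, -0.171752]
ρ-limits: (tanh -0.480422, tanh -0.171752) = (-0.447, -0.170)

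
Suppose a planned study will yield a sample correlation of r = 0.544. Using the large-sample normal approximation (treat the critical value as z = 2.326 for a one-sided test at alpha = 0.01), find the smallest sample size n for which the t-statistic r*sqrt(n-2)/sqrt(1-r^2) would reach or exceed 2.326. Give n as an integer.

r√(n−2)/√(1−r²) ≥ 2.326  ⇔  n−2 ≥ (2.326)²·(1−r²)/r²
(1−r²)/r² = (1−0.295936)/0.295936 = 2.3791
n ≥ 2 + 5.410276·2.3791 = 2 + 12.8716 = 14.8716
⌈14.8716⌉ = 15

15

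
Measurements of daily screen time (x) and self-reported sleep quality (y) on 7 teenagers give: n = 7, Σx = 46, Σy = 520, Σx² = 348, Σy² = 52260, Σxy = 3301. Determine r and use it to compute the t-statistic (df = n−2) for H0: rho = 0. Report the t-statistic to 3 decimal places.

-0.333

Numerator: nΣxy − (Σx)(Σy) = 7·3301 − (46)(520) = -813
Denominator: √[(nΣx²−(Σx)²)(nΣy²−(Σy)²)]
  nΣx²−(Σx)² = 7·348 − 2116 = 320;  nΣy²−(Σy)² = 7·52260 − 270400 = 95420
  √(320·95420) = √30534400 = 5525.7941
r = -813 / 5525.7941 = -0.1471
t = r·√(n−2)/√(1−r²) = -0.1471·√5 / √(1−0.021638) = -0.328926 / 0.989122 = -0.333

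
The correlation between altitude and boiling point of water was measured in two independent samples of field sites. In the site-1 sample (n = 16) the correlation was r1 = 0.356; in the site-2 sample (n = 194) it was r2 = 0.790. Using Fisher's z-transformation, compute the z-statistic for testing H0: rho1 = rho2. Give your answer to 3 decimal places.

-2.439

z1 = atanh(0.356) = 0.372298,  z2 = atanh(0.790) = 1.071432
SE = √(1/(n1−3) + 1/(n2−3)) = √(1/13 + 1/191) = √(0.0769231 + 0.0052356) = √0.0821587 = 0.286633
z = (z1 − z2)/SE = (0.372298 − 1.071432) / 0.286633 = -0.699134 / 0.286633 = -2.439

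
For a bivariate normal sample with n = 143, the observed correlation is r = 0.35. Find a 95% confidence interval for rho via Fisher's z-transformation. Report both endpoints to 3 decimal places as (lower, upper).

(0.197, 0.486)

z_r = atanh(0.35) = 0.365444;  SE = 1/√(n−3) = 1/√140 = 0.084515
z-limits: 0.365444 ± 1.960·0.084515 = 0.365444 ± 0.165649 = [0.199795, 0.531093]
ρ-limits: (tanh 0.199795, tanh 0.531093) = (0.197, 0.486)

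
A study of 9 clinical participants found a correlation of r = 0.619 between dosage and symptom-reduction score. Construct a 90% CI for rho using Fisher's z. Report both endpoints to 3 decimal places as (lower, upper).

Fisher z: z_r = atanh(r) = ½·ln((1+0.619)/(1−0.619)) = 0.723382
SE(z) = 1/√(n−3) = 1/√6 = 0.408248
90% ⇒ z* = 1.645; margin = 1.645·0.408248 = 0.671568
CI on z-scale: (0.051814, 1.394950)
Back-transform: tanh(0.051814) = 0.051768, tanh(1.394950) = 0.884255

(0.052, 0.884)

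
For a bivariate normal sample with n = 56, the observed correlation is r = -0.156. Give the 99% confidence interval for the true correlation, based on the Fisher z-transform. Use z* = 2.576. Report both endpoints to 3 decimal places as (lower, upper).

z_r = atanh(-0.156) = -0.157284;  SE = 1/√(n−3) = 1/√53 = 0.137361
z-limits: -0.157284 ± 2.576·0.137361 = -0.157284 ± 0.353842 = [-0.511126, 0.196558]
ρ-limits: (tanh -0.511126, tanh 0.196558) = (-0.471, 0.194)

(-0.471, 0.194)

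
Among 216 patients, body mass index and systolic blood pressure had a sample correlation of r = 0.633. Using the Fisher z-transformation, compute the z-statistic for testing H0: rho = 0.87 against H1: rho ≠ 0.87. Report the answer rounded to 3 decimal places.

-8.562

z_r = atanh(0.633) = 0.746406,  z_0 = atanh(0.87) = 1.333080
SE = 1/√(n−3) = 1/√213 = 0.068519
z = (z_r − z_0)/SE = (0.746406 − 1.333080) / 0.068519 = -0.586674 / 0.068519 = -8.562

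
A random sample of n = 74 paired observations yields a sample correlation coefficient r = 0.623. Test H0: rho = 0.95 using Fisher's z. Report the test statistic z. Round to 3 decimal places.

-9.285

z_r = atanh(0.623) = 0.729893,  z_0 = atanh(0.95) = 1.831781
SE = 1/√(n−3) = 1/√71 = 0.118678
z = (z_r − z_0)/SE = (0.729893 − 1.831781) / 0.118678 = -1.101888 / 0.118678 = -9.285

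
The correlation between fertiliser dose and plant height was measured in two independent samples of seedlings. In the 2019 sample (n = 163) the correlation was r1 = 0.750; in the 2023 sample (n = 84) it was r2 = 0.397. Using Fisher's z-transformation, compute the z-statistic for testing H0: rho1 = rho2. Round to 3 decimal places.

4.054

z1 = atanh(0.750) = 0.972955,  z2 = atanh(0.397) = 0.420083
SE = √(1/(n1−3) + 1/(n2−3)) = √(1/160 + 1/81) = √(0.0062500 + 0.0123457) = √0.0185957 = 0.136366
z = (z1 − z2)/SE = (0.972955 − 0.420083) / 0.136366 = 0.552872 / 0.136366 = 4.054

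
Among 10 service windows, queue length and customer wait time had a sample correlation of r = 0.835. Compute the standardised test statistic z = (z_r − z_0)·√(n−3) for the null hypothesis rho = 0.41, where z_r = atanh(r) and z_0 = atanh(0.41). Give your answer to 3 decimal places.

2.034

Fisher z: atanh(0.835) = 1.204427, atanh(0.41) = 0.435611
z = (z_r − z_0)·√(n−3) = (1.204427 − 0.435611)·√7 = 0.768816 · 2.645751 = 2.034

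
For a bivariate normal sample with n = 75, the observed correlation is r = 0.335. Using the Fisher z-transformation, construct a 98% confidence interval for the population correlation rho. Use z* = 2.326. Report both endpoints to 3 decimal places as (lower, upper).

z_r = atanh(0.335) = 0.348450;  SE = 1/√(n−3) = 1/√72 = 0.117851
z-limits: 0.348450 ± 2.326·0.117851 = 0.348450 ± 0.274121 = [0.074329, 0.622571]
ρ-limits: (tanh 0.074329, tanh 0.622571) = (0.074, 0.553)

(0.074, 0.553)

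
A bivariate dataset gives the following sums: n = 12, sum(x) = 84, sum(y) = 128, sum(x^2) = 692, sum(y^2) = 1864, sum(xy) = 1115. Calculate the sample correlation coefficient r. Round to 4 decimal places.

0.9617

Numerator: nΣxy − (Σx)(Σy) = 12·1115 − (84)(128) = 2628
Denominator: √[(nΣx²−(Σx)²)(nΣy²−(Σy)²)]
  nΣx²−(Σx)² = 12·692 − 7056 = 1248;  nΣy²−(Σy)² = 12·1864 − 16384 = 5984
  √(1248·5984) = √7468032 = 2732.7700
r = 2628 / 2732.7700 = 0.9617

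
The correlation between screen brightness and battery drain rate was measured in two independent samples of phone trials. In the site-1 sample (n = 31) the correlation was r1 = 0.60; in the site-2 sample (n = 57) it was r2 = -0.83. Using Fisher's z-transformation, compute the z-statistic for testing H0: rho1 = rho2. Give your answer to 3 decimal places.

Fisher z-transforms: z1 = atanh(0.60) = 0.693147, z2 = atanh(-0.83) = -1.188136; difference d = 1.881283
Var(d) = 1/28 + 1/54 = 0.0357143 + 0.0185185 = 0.0542328
z = d/√Var(d) = 1.881283 / √0.0542328 = 1.881283 / 0.232879 = 8.078

8.078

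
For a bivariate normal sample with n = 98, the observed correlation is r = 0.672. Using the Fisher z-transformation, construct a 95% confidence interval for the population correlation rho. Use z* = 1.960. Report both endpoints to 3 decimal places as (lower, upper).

z_r = atanh(0.672) = 0.814381;  SE = 1/√(n−3) = 1/√95 = 0.102598
z-limits: 0.814381 ± 1.960·0.102598 = 0.814381 ± 0.201092 = [0.613289, 1.015473]
ρ-limits: (tanh 0.613289, tanh 1.015473) = (0.546, 0.768)

(0.546, 0.768)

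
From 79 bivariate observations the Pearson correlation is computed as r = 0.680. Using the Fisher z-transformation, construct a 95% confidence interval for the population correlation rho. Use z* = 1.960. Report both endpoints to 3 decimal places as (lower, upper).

Fisher z: z_r = atanh(r) = ½·ln((1+0.680)/(1−0.680)) = 0.829114
SE(z) = 1/√(n−3) = 1/√76 = 0.114708
95% ⇒ z* = 1.960; margin = 1.960·0.114708 = 0.224828
CI on z-scale: (0.604286, 1.053942)
Back-transform: tanh(0.604286) = 0.540092, tanh(1.053942) = 0.783334

(0.540, 0.783)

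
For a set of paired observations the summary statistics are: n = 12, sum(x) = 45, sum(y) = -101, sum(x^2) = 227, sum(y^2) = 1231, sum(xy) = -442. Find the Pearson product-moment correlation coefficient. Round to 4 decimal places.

Numerator: nΣxy − (Σx)(Σy) = 12·(-442) − (45)(-101) = -759
Denominator: √[(nΣx²−(Σx)²)(nΣy²−(Σy)²)]
  nΣx²−(Σx)² = 12·227 − 2025 = 699;  nΣy²−(Σy)² = 12·1231 − 10201 = 4571
  √(699·4571) = √3195129 = 1787.4924
r = -759 / 1787.4924 = -0.4246

-0.4246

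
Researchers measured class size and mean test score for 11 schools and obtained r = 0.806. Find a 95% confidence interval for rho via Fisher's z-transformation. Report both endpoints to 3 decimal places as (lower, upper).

Fisher z: z_r = atanh(r) = ½·ln((1+0.806)/(1−0.806)) = 1.115506
SE(z) = 1/√(n−3) = 1/√8 = 0.353553
95% ⇒ z* = 1.960; margin = 1.960·0.353553 = 0.692964
CI on z-scale: (0.422542, 1.808470)
Back-transform: tanh(0.422542) = 0.399070, tanh(1.808470) = 0.947676

(0.399, 0.948)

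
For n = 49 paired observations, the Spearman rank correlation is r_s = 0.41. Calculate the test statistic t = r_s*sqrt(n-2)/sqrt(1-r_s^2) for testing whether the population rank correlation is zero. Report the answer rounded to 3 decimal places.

3.082

1 − r_s² = 1 − 0.1681 = 0.8319;  √(1−r_s²) = 0.912086
√(n−2) = √47 = 6.855655
t = r_s·√(n−2)/√(1−r_s²) = 0.41 · 6.855655 / 0.912086 = 3.082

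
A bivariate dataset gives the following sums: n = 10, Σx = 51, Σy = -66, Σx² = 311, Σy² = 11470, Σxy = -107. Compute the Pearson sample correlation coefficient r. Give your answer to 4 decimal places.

Numerator: nΣxy − (Σx)(Σy) = 10·(-107) − (51)(-66) = 2296
Denominator: √[(nΣx²−(Σx)²)(nΣy²−(Σy)²)]
  nΣx²−(Σx)² = 10·311 − 2601 = 509;  nΣy²−(Σy)² = 10·11470 − 4356 = 110344
  √(509·110344) = √56165096 = 7494.3376
r = 2296 / 7494.3376 = 0.3064

0.3064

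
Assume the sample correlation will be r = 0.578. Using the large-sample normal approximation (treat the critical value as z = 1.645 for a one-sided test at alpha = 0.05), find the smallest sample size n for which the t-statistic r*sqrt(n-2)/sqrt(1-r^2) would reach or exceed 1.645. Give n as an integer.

8

r√(n−2)/√(1−r²) ≥ 1.645  ⇔  n−2 ≥ (1.645)²·(1−r²)/r²
(1−r²)/r² = (1−0.334084)/0.334084 = 1.9933
n ≥ 2 + 2.706025·1.9933 = 2 + 5.3939 = 7.3939
⌈7.3939⌉ = 8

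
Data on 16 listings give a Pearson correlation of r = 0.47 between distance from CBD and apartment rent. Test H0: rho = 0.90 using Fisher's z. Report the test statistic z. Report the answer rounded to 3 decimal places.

-3.469

z_r = atanh(0.47) = 0.510070,  z_0 = atanh(0.90) = 1.472219
SE = 1/√(n−3) = 1/√13 = 0.277350
z = (z_r − z_0)/SE = (0.510070 − 1.472219) / 0.277350 = -0.962149 / 0.277350 = -3.469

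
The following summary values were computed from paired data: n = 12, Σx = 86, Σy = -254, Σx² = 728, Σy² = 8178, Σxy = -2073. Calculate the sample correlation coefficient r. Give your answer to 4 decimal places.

-0.4517

S_xy = nΣxy − ΣxΣy = 12·(-2073) − 86·(-254) = -24876 − (-21844) = -3032
S_xx = nΣx² − (Σx)² = 12·728 − 86² = 8736 − 7396 = 1340
S_yy = nΣy² − (Σy)² = 12·8178 − (-254)² = 98136 − 64516 = 33620
r = S_xy / √(S_xx·S_yy) = -3032 / √(1340·33620) = -3032 / √45050800 = -3032 / 6711.9893 = -0.4517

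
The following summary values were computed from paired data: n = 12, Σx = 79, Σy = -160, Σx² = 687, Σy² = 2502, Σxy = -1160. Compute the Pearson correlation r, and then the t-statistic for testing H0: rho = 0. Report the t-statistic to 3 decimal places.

-1.506

S_xy = nΣxy − ΣxΣy = 12·(-1160) − 79·(-160) = -13920 − (-12640) = -1280
S_xx = nΣx² − (Σx)² = 12·687 − 79² = 8244 − 6241 = 2003
S_yy = nΣy² − (Σy)² = 12·2502 − (-160)² = 30024 − 25600 = 4424
r = S_xy / √(S_xx·S_yy) = -1280 / √(2003·4424) = -1280 / √8861272 = -1280 / 2976.7889 = -0.4300
t = r·√(n−2)/√(1−r²) = -0.4300·√10 / √(1−0.184900) = -1.359779 / 0.902829 = -1.506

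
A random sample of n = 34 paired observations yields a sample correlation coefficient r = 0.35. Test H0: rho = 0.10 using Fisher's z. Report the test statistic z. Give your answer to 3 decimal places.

z_r = atanh(0.35) = 0.365444,  z_0 = atanh(0.10) = 0.100335
SE = 1/√(n−3) = 1/√31 = 0.179605
z = (z_r − z_0)/SE = (0.365444 − 0.100335) / 0.179605 = 0.265109 / 0.179605 = 1.476

1.476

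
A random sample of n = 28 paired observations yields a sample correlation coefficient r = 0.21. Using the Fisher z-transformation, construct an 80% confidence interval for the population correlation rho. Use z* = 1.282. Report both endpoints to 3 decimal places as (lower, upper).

z_r = atanh(0.21) = 0.213171;  SE = 1/√(n−3) = 1/√25 = 0.200000
z-limits: 0.213171 ± 1.282·0.200000 = 0.213171 ± 0.256400 = [-0.043229, 0.469571]
ρ-limits: (tanh -0.043229, tanh 0.469571) = (-0.043, 0.438)

(-0.043, 0.438)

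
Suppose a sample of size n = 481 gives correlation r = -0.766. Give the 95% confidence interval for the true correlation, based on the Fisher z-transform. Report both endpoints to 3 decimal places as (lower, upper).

z_r = atanh(-0.766) = -1.010576;  SE = 1/√(n−3) = 1/√478 = 0.045739
z-limits: -1.010576 ± 1.960·0.045739 = -1.010576 ± 0.089648 = [-1.100224, -0.920928]
ρ-limits: (tanh -1.100224, tanh -0.920928) = (-0.801, -0.726)

(-0.801, -0.726)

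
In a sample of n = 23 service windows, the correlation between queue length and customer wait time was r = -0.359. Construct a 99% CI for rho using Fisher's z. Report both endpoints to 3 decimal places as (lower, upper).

z_r = atanh(-0.359) = -0.375737;  SE = 1/√(n−3) = 1/√20 = 0.223607
z-limits: -0.375737 ± 2.576·0.223607 = -0.375737 ± 0.576012 = [-0.951749, 0.200275]
ρ-limits: (tanh -0.951749, tanh 0.200275) = (-0.741, 0.198)

(-0.741, 0.198)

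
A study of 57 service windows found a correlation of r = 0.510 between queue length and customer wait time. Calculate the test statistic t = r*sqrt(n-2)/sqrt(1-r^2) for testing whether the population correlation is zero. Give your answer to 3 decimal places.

1 − r² = 1 − 0.260100 = 0.739900;  √(1−r²) = 0.860174
√(n−2) = √55 = 7.416198
t = r·√(n−2)/√(1−r²) = 0.510 · 7.416198 / 0.860174 = 4.397

4.397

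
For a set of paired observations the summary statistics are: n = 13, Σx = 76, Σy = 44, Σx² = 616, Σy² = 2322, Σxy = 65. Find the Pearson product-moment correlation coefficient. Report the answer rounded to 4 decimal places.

S_xy = nΣxy − ΣxΣy = 13·65 − 76·44 = 845 − 3344 = -2499
S_xx = nΣx² − (Σx)² = 13·616 − 76² = 8008 − 5776 = 2232
S_yy = nΣy² − (Σy)² = 13·2322 − 44² = 30186 − 1936 = 28250
r = S_xy / √(S_xx·S_yy) = -2499 / √(2232·28250) = -2499 / √63054000 = -2499 / 7940.6549 = -0.3147

-0.3147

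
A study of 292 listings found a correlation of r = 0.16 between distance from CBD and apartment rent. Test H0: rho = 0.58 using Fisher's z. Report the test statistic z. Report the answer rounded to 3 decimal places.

Fisher z: atanh(0.16) = 0.161387, atanh(0.58) = 0.662463
z = (z_r − z_0)·√(n−3) = (0.161387 − 0.662463)·√289 = -0.501076 · 17.000000 = -8.518

-8.518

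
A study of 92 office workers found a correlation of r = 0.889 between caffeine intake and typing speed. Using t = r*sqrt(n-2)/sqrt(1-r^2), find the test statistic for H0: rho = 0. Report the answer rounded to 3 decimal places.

1 − r² = 1 − 0.790321 = 0.209679;  √(1−r²) = 0.457907
√(n−2) = √90 = 9.486833
t = r·√(n−2)/√(1−r²) = 0.889 · 9.486833 / 0.457907 = 18.418

18.418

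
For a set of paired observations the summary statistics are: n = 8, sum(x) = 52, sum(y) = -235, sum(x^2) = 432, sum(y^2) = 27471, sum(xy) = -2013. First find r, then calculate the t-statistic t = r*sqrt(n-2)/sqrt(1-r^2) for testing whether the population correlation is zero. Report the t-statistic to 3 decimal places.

-0.913

S_xy = nΣxy − ΣxΣy = 8·(-2013) − 52·(-235) = -16104 − (-12220) = -3884
S_xx = nΣx² − (Σx)² = 8·432 − 52² = 3456 − 2704 = 752
S_yy = nΣy² − (Σy)² = 8·27471 − (-235)² = 219768 − 55225 = 164543
r = S_xy / √(S_xx·S_yy) = -3884 / √(752·164543) = -3884 / √123736336 = -3884 / 11123.6836 = -0.3492
t = r·√(n−2)/√(1−r²) = -0.3492·√6 / √(1−0.121941) = -0.855362 / 0.937048 = -0.913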